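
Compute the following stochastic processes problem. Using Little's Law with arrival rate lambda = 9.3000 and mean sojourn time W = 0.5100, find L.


Little's Law: L = lambda * W
= 9.3000 * 0.5100
= 4.7430

4.7430


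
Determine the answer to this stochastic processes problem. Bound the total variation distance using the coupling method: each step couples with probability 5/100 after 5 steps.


TV distance bound <= (1-delta)^n
= (1 - 0.0500)^5
= 0.9500^5
= 0.7738

0.7738


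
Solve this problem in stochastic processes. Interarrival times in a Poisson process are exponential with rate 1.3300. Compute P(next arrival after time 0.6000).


P(X > t) = exp(-lambda * t)
= exp(-1.3300 * 0.6000)
= exp(-0.7980) = 0.4502

0.4502


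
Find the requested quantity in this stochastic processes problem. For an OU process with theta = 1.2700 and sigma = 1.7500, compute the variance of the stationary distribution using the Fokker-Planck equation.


Stationary variance = sigma^2 / (2*theta)
= 1.7500^2 / (2*1.2700)
= 3.0625 / 2.5400
= 1.2057

1.2057


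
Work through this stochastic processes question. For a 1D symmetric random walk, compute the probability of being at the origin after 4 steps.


P(S(4) = 0) = C(4,2) / 4^2
= 6 / 16
= 0.3750

0.3750


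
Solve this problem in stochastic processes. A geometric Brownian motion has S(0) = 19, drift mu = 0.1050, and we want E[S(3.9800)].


E[S(t)] = S(0) * exp(mu * t)
= 19 * exp(0.1050 * 3.9800)
= 19 * 1.5188
= 28.8566

28.8566


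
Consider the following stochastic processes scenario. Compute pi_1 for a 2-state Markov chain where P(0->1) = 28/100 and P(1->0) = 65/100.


Stationary distribution: pi_0 = p10/(p01+p10), pi_1 = p01/(p01+p10)
p01 = 0.2800, p10 = 0.6500
pi_1 = 0.3011

0.3011


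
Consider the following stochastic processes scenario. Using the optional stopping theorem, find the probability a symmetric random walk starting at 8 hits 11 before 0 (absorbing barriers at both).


By optional stopping theorem: E(M at tau) = M(0) = 8
P(hit 11)*11 + P(hit 0)*0 = 8
P(hit 11) = (8 - 0)/(11 - 0) = 8/11 = 0.7273

0.7273


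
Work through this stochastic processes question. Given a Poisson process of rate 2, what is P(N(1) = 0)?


P(N(t)=k) = (lambda*t)^k * exp(-lambda*t) / k!
lambda*t = 2
= 2^0 * exp(-2) / 0!
= 1 * 0.1353 / 1
= 0.1353

0.1353


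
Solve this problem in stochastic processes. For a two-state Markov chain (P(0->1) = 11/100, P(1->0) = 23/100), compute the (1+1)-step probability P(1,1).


P^2 = P^1 * P^1
Computing via matrix multiplication of the transition matrix.
Entry (1,1) of P^2 = 0.6182

0.6182


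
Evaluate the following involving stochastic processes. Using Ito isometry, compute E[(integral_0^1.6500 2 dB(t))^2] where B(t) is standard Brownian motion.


By Ito isometry: E[(int f dB)^2] = int f^2 dt
= 2^2 * 1.6500
= 4 * 1.6500 = 6.6000

6.6000


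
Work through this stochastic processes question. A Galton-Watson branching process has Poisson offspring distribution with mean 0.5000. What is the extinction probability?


Since mu = 0.5000 <= 1, extinction probability = 1.

1.0000


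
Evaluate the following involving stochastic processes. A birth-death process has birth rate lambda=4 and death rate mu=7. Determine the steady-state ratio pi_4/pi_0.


For birth-death process, pi_n/pi_0 = (lambda/mu)^n
= (4/7)^4
= 0.1066

0.1066


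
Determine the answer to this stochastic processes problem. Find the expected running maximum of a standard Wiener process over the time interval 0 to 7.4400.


E(max B(s)) = sqrt(2t/pi)
= sqrt(2*7.4400/pi)
= sqrt(4.7365)
= 2.1763

2.1763


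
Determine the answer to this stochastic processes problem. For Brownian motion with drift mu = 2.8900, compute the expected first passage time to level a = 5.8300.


Expected first passage time = a/mu
= 5.8300/2.8900
= 2.0173

2.0173


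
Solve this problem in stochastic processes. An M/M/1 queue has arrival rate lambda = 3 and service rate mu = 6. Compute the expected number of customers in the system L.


rho = 3/6 = 0.5000
L = rho/(1-rho)
= 0.5000/0.5000
= 1.0000

1.0000


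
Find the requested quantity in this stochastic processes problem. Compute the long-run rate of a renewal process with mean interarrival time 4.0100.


Long-run renewal rate = 1/E(X)
= 1/4.0100
= 0.2494

0.2494


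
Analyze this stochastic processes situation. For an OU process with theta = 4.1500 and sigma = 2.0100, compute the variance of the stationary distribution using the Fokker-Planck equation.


Stationary variance = sigma^2 / (2*theta)
= 2.0100^2 / (2*4.1500)
= 4.0401 / 8.3000
= 0.4868

0.4868


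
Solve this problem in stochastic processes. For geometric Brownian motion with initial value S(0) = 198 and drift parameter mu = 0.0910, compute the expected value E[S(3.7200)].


E[S(t)] = S(0) * exp(mu * t)
= 198 * exp(0.0910 * 3.7200)
= 198 * 1.4029
= 277.7682

277.7682


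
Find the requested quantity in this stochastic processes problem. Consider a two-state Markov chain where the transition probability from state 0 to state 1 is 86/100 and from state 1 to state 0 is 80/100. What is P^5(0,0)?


Computing P^5 by matrix multiplication.
P = [[0.1400, 0.8600], [0.8000, 0.2000]]
After raising P to the power 5:
P^5(0,0) = 0.4170

0.4170


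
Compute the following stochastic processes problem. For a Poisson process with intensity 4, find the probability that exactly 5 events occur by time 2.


P(N(t)=k) = (lambda*t)^k * exp(-lambda*t) / k!
lambda*t = 8
= 8^5 * exp(-8) / 5!
= 32768 * 3.3546e-04 / 120
= 0.0916

0.0916


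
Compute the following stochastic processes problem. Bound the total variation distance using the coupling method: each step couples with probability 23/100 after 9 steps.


TV distance bound <= (1-delta)^n
= (1 - 0.2300)^9
= 0.7700^9
= 0.0952

0.0952


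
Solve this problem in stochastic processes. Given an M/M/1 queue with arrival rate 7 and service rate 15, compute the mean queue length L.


rho = 7/15 = 0.4667
L = rho/(1-rho)
= 0.4667/0.5333
= 0.8750

0.8750


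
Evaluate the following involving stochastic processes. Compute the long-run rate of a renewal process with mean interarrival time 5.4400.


Long-run renewal rate = 1/E(X)
= 1/5.4400
= 0.1838

0.1838


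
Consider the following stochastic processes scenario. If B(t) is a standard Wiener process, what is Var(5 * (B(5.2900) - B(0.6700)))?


Var(alpha*(B(t)-B(s))) = alpha^2 * (t-s)
= 5^2 * (5.2900 - 0.6700)
= 25 * 4.6200
= 115.5000

115.5000


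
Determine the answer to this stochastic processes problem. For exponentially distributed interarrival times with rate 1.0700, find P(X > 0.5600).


P(X > t) = exp(-lambda * t)
= exp(-1.0700 * 0.5600)
= exp(-0.5992) = 0.5493

0.5493


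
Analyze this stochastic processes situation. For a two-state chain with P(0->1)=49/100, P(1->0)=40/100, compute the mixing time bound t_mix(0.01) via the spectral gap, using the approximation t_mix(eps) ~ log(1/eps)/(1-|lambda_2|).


lambda_2 = |1 - p01 - p10| = |1 - 0.4900 - 0.4000| = 0.1100
t_mix ~ log(1/eps)/(1 - |lambda_2|)
= log(100)/(1 - 0.1100) = 4.6052/0.8900
= 5.1743

5.1743


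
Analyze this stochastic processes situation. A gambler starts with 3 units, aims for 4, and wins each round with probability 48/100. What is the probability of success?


Gambler's ruin formula:
r = q/p = 0.5200/0.4800 = 1.0833
P(win) = (1 - r^i)/(1 - r^N)
= (1 - 1.0833^3)/(1 - 1.0833^4)
= 0.7192

0.7192


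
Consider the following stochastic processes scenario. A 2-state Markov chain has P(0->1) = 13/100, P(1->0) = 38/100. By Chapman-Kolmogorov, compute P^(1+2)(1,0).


P^3 = P^1 * P^2
Computing via matrix multiplication of the transition matrix.
Entry (1,0) of P^3 = 0.6574

0.6574


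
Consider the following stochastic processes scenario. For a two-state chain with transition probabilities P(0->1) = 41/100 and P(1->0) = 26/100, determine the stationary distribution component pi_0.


Stationary distribution: pi_0 = p10/(p01+p10), pi_1 = p01/(p01+p10)
p01 = 0.4100, p10 = 0.2600
pi_0 = 0.3881

0.3881


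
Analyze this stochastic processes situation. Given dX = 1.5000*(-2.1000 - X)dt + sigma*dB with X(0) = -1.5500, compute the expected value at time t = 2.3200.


E[X(t)] = mu + (X(0) - mu)*exp(-theta*t)
= -2.1000 + (-1.5500 - -2.1000)*exp(-1.5000*2.3200)
= -2.1000 + 0.5500 * 0.0308
= -2.0831

-2.0831


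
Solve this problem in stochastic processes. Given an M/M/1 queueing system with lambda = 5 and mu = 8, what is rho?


rho = lambda/mu
= 5/8
= 0.6250

0.6250


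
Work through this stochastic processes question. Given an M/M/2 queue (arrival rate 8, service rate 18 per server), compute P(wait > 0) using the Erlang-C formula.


a = lambda/mu = 0.4444
rho = a/c = 0.2222
Erlang-C formula applied:
C(c,a) = 0.0808

0.0808


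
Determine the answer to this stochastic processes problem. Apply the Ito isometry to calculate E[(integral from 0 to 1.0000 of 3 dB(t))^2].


By Ito isometry: E[(int f dB)^2] = int f^2 dt
= 3^2 * 1.0000
= 9 * 1.0000 = 9.0000

9.0000


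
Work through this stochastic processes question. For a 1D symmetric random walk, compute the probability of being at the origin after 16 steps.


P(S(16) = 0) = C(16,8) / 4^8
= 12870 / 65536
= 0.1964

0.1964


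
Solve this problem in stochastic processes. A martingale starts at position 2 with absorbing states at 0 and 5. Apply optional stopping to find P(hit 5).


By optional stopping theorem: E(M at tau) = M(0) = 2
P(hit 5)*5 + P(hit 0)*0 = 2
P(hit 5) = (2 - 0)/(5 - 0) = 2/5 = 0.4000

0.4000


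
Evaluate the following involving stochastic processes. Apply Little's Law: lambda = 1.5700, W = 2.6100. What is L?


Little's Law: L = lambda * W
= 1.5700 * 2.6100
= 4.0977

4.0977


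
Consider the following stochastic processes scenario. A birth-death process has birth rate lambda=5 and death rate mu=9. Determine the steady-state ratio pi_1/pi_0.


For birth-death process, pi_n/pi_0 = (lambda/mu)^n
= (5/9)^1
= 0.5556

0.5556


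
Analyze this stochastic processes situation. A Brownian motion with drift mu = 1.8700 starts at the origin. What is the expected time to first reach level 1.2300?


Expected first passage time = a/mu
= 1.2300/1.8700
= 0.6578

0.6578


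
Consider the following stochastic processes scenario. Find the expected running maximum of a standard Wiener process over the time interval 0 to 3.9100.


E(max B(s)) = sqrt(2t/pi)
= sqrt(2*3.9100/pi)
= sqrt(2.4892)
= 1.5777

1.5777


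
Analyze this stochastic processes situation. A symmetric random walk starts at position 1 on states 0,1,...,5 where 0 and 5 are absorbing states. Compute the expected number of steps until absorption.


For symmetric RW on 0,...,N with absorbing barriers, E(i) = i*(N-i)
E(1) = 1 * 4 = 4

4


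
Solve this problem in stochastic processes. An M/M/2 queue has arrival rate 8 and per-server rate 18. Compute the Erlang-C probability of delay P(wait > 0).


a = lambda/mu = 0.4444
rho = a/c = 0.2222
Erlang-C formula applied:
C(c,a) = 0.0808

0.0808


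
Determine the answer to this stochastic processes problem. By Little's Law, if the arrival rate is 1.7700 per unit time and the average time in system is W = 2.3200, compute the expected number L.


Little's Law: L = lambda * W
= 1.7700 * 2.3200
= 4.1064

4.1064


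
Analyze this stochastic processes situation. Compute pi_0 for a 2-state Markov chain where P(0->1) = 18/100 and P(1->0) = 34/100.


Stationary distribution: pi_0 = p10/(p01+p10), pi_1 = p01/(p01+p10)
p01 = 0.1800, p10 = 0.3400
pi_0 = 0.6538

0.6538


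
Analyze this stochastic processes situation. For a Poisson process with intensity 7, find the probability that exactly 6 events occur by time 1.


P(N(t)=k) = (lambda*t)^k * exp(-lambda*t) / k!
lambda*t = 7
= 7^6 * exp(-7) / 6!
= 117649 * 9.1188e-04 / 720
= 0.1490

0.1490


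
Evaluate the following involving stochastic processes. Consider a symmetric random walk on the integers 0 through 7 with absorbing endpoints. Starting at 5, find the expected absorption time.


For symmetric RW on 0,...,N with absorbing barriers, E(i) = i*(N-i)
E(5) = 5 * 2 = 10

10


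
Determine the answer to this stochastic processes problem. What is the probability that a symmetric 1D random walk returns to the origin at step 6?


P(S(6) = 0) = C(6,3) / 4^3
= 20 / 64
= 0.3125

0.3125


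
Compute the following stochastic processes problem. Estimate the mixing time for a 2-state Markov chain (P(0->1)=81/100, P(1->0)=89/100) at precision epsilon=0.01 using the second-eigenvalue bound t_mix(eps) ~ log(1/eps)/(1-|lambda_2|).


lambda_2 = |1 - p01 - p10| = |1 - 0.8100 - 0.8900| = 0.7000
t_mix ~ log(1/eps)/(1 - |lambda_2|)
= log(100)/(1 - 0.7000) = 4.6052/0.3000
= 15.3506

15.3506


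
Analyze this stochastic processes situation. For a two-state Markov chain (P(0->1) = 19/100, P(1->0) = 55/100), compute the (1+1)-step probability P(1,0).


P^2 = P^1 * P^1
Computing via matrix multiplication of the transition matrix.
Entry (1,0) of P^2 = 0.6930

0.6930


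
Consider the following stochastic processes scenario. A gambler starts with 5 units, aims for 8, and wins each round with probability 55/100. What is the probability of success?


Gambler's ruin formula:
r = q/p = 0.4500/0.5500 = 0.8182
P(win) = (1 - r^i)/(1 - r^N)
= (1 - 0.8182^5)/(1 - 0.8182^8)
= 0.7925

0.7925


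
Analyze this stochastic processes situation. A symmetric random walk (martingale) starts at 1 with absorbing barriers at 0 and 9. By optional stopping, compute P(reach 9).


By optional stopping theorem: E(M at tau) = M(0) = 1
P(hit 9)*9 + P(hit 0)*0 = 1
P(hit 9) = (1 - 0)/(9 - 0) = 1/9 = 0.1111

0.1111


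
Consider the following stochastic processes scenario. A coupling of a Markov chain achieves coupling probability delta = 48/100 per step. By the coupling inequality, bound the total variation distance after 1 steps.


TV distance bound <= (1-delta)^n
= (1 - 0.4800)^1
= 0.5200^1
= 0.5200

0.5200


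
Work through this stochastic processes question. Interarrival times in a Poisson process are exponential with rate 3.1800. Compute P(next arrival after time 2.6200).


P(X > t) = exp(-lambda * t)
= exp(-3.1800 * 2.6200)
= exp(-8.3316) = 2.4079e-04

2.4079e-04


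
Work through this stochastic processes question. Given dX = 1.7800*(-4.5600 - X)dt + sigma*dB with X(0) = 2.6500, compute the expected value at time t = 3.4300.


E[X(t)] = mu + (X(0) - mu)*exp(-theta*t)
= -4.5600 + (2.6500 - -4.5600)*exp(-1.7800*3.4300)
= -4.5600 + 7.2100 * 0.0022
= -4.5439

-4.5439


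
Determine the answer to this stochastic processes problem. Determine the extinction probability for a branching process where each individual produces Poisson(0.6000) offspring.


Since mu = 0.6000 <= 1, extinction probability = 1.

1.0000


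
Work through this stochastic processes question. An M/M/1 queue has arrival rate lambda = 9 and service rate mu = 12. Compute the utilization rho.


rho = lambda/mu
= 9/12
= 0.7500

0.7500


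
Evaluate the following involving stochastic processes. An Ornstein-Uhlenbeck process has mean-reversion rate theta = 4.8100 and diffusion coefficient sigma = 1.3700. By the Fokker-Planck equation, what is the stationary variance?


Stationary variance = sigma^2 / (2*theta)
= 1.3700^2 / (2*4.8100)
= 1.8769 / 9.6200
= 0.1951

0.1951


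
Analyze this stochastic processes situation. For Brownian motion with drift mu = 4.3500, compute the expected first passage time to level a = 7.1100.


Expected first passage time = a/mu
= 7.1100/4.3500
= 1.6345

1.6345


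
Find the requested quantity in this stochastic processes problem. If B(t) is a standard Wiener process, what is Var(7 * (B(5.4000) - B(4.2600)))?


Var(alpha*(B(t)-B(s))) = alpha^2 * (t-s)
= 7^2 * (5.4000 - 4.2600)
= 49 * 1.1400
= 55.8600

55.8600


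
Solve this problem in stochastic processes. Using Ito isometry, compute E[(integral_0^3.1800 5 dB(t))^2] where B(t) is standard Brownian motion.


By Ito isometry: E[(int f dB)^2] = int f^2 dt
= 5^2 * 3.1800
= 25 * 3.1800 = 79.5000

79.5000


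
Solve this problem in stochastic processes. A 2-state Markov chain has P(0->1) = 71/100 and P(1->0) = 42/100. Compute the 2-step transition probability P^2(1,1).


Computing P^2 by matrix multiplication.
P = [[0.2900, 0.7100], [0.4200, 0.5800]]
After raising P to the power 2:
P^2(1,1) = 0.6346

0.6346


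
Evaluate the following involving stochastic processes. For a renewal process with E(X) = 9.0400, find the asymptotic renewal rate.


Long-run renewal rate = 1/E(X)
= 1/9.0400
= 0.1106

0.1106


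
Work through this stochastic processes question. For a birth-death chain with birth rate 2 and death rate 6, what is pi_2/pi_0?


For birth-death process, pi_n/pi_0 = (lambda/mu)^n
= (2/6)^2
= 0.1111

0.1111


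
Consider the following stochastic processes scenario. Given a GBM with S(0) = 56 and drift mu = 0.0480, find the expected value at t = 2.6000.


E[S(t)] = S(0) * exp(mu * t)
= 56 * exp(0.0480 * 2.6000)
= 56 * 1.1329
= 63.4436

63.4436


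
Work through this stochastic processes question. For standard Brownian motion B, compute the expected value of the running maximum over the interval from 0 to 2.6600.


E(max B(s)) = sqrt(2t/pi)
= sqrt(2*2.6600/pi)
= sqrt(1.6934)
= 1.3013

1.3013


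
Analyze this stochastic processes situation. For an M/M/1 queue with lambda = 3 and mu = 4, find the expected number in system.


rho = 3/4 = 0.7500
L = rho/(1-rho)
= 0.7500/0.2500
= 3.0000

3.0000


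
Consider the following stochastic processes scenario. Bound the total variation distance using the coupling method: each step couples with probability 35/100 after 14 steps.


TV distance bound <= (1-delta)^n
= (1 - 0.3500)^14
= 0.6500^14
= 0.0024

0.0024


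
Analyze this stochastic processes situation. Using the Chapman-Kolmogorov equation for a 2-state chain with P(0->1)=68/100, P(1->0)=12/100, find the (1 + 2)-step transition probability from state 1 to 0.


P^3 = P^1 * P^2
Computing via matrix multiplication of the transition matrix.
Entry (1,0) of P^3 = 0.1488

0.1488


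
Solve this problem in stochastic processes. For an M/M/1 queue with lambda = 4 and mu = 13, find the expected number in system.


rho = 4/13 = 0.3077
L = rho/(1-rho)
= 0.3077/0.6923
= 0.4444

0.4444


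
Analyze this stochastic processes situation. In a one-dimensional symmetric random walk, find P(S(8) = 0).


P(S(8) = 0) = C(8,4) / 4^4
= 70 / 256
= 0.2734

0.2734


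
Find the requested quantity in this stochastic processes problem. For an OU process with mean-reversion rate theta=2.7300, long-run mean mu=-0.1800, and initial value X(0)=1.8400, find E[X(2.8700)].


E[X(t)] = mu + (X(0) - mu)*exp(-theta*t)
= -0.1800 + (1.8400 - -0.1800)*exp(-2.7300*2.8700)
= -0.1800 + 2.0200 * 3.9560e-04
= -0.1792

-0.1792


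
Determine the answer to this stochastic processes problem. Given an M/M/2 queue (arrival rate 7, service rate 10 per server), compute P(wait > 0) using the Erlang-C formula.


a = lambda/mu = 0.7000
rho = a/c = 0.3500
Erlang-C formula applied:
C(c,a) = 0.1815

0.1815


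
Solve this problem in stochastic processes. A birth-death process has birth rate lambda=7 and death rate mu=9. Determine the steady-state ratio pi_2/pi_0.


For birth-death process, pi_n/pi_0 = (lambda/mu)^n
= (7/9)^2
= 0.6049

0.6049


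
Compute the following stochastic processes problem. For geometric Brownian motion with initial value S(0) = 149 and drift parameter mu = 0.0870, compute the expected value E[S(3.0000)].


E[S(t)] = S(0) * exp(mu * t)
= 149 * exp(0.0870 * 3.0000)
= 149 * 1.2982
= 193.4359

193.4359


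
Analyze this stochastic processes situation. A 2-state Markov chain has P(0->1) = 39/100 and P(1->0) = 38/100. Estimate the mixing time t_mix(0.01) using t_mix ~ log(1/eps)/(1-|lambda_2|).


lambda_2 = |1 - p01 - p10| = |1 - 0.3900 - 0.3800| = 0.2300
t_mix ~ log(1/eps)/(1 - |lambda_2|)
= log(100)/(1 - 0.2300) = 4.6052/0.7700
= 5.9807

5.9807


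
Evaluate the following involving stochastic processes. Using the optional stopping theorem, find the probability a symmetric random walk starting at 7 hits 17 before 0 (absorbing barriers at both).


By optional stopping theorem: E(M at tau) = M(0) = 7
P(hit 17)*17 + P(hit 0)*0 = 7
P(hit 17) = (7 - 0)/(17 - 0) = 7/17 = 0.4118

0.4118


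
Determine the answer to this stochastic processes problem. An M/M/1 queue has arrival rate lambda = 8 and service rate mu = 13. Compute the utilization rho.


rho = lambda/mu
= 8/13
= 0.6154

0.6154


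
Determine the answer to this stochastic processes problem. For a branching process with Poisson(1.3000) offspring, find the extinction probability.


Since mu = 1.3000 > 1, extinction prob q < 1.
Solve s = exp(mu*(s-1)) iteratively.
q = 0.5770

0.5770


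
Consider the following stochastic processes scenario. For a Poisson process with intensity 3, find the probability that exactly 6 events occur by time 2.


P(N(t)=k) = (lambda*t)^k * exp(-lambda*t) / k!
lambda*t = 6
= 6^6 * exp(-6) / 6!
= 46656 * 0.0025 / 720
= 0.1606

0.1606


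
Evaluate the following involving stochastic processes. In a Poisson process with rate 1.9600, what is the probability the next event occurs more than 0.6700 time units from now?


P(X > t) = exp(-lambda * t)
= exp(-1.9600 * 0.6700)
= exp(-1.3132) = 0.2690

0.2690


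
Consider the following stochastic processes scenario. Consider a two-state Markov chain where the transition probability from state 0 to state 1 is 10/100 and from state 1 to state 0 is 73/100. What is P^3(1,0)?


Computing P^3 by matrix multiplication.
P = [[0.9000, 0.1000], [0.7300, 0.2700]]
After raising P to the power 3:
P^3(1,0) = 0.8752

0.8752


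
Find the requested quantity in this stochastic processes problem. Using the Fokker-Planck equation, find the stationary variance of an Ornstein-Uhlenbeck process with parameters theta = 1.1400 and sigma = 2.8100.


Stationary variance = sigma^2 / (2*theta)
= 2.8100^2 / (2*1.1400)
= 7.8961 / 2.2800
= 3.4632

3.4632


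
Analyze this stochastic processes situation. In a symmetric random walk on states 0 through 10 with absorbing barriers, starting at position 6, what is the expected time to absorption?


For symmetric RW on 0,...,N with absorbing barriers, E(i) = i*(N-i)
E(6) = 6 * 4 = 24

24


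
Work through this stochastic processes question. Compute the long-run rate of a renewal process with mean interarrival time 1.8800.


Long-run renewal rate = 1/E(X)
= 1/1.8800
= 0.5319

0.5319


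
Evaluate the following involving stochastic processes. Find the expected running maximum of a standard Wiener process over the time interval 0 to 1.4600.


E(max B(s)) = sqrt(2t/pi)
= sqrt(2*1.4600/pi)
= sqrt(0.9295)
= 0.9641

0.9641


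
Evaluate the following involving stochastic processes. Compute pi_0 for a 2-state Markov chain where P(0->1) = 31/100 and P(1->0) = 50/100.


Stationary distribution: pi_0 = p10/(p01+p10), pi_1 = p01/(p01+p10)
p01 = 0.3100, p10 = 0.5000
pi_0 = 0.6173

0.6173


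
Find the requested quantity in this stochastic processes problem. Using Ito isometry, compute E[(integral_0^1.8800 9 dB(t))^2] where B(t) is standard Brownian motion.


By Ito isometry: E[(int f dB)^2] = int f^2 dt
= 9^2 * 1.8800
= 81 * 1.8800 = 152.2800

152.2800


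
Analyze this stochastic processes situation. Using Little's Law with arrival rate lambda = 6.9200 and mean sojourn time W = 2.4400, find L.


Little's Law: L = lambda * W
= 6.9200 * 2.4400
= 16.8848

16.8848


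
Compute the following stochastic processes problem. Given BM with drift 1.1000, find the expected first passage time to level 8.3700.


Expected first passage time = a/mu
= 8.3700/1.1000
= 7.6091

7.6091


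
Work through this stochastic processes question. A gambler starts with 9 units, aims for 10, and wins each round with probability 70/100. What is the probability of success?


Gambler's ruin formula:
r = q/p = 0.3000/0.7000 = 0.4286
P(win) = (1 - r^i)/(1 - r^N)
= (1 - 0.4286^9)/(1 - 0.4286^10)
= 0.9997

0.9997


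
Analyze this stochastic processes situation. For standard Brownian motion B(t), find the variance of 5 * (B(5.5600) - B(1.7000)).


Var(alpha*(B(t)-B(s))) = alpha^2 * (t-s)
= 5^2 * (5.5600 - 1.7000)
= 25 * 3.8600
= 96.5000

96.5000


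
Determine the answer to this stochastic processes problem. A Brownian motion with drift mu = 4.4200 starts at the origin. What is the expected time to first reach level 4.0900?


Expected first passage time = a/mu
= 4.0900/4.4200
= 0.9253

0.9253


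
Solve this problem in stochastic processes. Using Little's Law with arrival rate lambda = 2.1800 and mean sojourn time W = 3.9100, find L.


Little's Law: L = lambda * W
= 2.1800 * 3.9100
= 8.5238

8.5238


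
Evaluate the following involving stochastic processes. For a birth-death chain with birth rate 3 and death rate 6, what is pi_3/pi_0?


For birth-death process, pi_n/pi_0 = (lambda/mu)^n
= (3/6)^3
= 0.1250

0.1250


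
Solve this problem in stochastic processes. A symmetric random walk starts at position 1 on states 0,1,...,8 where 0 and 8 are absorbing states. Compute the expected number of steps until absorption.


For symmetric RW on 0,...,N with absorbing barriers, E(i) = i*(N-i)
E(1) = 1 * 7 = 7

7


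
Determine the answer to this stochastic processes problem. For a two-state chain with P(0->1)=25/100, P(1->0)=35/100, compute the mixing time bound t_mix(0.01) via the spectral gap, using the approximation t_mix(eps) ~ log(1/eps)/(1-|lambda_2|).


lambda_2 = |1 - p01 - p10| = |1 - 0.2500 - 0.3500| = 0.4000
t_mix ~ log(1/eps)/(1 - |lambda_2|)
= log(100)/(1 - 0.4000) = 4.6052/0.6000
= 7.6753

7.6753


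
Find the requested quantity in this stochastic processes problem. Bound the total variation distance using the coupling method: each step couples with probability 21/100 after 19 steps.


TV distance bound <= (1-delta)^n
= (1 - 0.2100)^19
= 0.7900^19
= 0.0113

0.0113


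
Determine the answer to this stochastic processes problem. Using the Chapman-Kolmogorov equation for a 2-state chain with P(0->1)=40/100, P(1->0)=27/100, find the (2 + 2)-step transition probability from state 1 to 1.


P^4 = P^2 * P^2
Computing via matrix multiplication of the transition matrix.
Entry (1,1) of P^4 = 0.6018

0.6018


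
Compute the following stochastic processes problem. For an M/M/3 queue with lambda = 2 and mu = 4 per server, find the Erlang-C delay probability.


a = lambda/mu = 0.5000
rho = a/c = 0.1667
Erlang-C formula applied:
C(c,a) = 0.0152

0.0152


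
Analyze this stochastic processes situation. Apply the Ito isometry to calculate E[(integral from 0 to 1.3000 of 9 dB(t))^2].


By Ito isometry: E[(int f dB)^2] = int f^2 dt
= 9^2 * 1.3000
= 81 * 1.3000 = 105.3000

105.3000


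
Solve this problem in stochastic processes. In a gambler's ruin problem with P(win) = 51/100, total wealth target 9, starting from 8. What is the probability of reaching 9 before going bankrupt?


Gambler's ruin formula:
r = q/p = 0.4900/0.5100 = 0.9608
P(win) = (1 - r^i)/(1 - r^N)
= (1 - 0.9608^8)/(1 - 0.9608^9)
= 0.9058

0.9058


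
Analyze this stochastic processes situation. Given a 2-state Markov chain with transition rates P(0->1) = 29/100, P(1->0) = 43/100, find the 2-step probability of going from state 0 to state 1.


Computing P^2 by matrix multiplication.
P = [[0.7100, 0.2900], [0.4300, 0.5700]]
After raising P to the power 2:
P^2(0,1) = 0.3712

0.3712


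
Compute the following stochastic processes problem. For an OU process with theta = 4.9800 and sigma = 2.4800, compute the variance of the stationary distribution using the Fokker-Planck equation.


Stationary variance = sigma^2 / (2*theta)
= 2.4800^2 / (2*4.9800)
= 6.1504 / 9.9600
= 0.6175

0.6175


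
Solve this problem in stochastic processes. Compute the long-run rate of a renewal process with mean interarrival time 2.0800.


Long-run renewal rate = 1/E(X)
= 1/2.0800
= 0.4808

0.4808


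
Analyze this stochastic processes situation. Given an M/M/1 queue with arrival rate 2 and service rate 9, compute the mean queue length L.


rho = 2/9 = 0.2222
L = rho/(1-rho)
= 0.2222/0.7778
= 0.2857

0.2857


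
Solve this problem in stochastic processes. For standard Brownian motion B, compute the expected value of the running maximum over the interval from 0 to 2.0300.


E(max B(s)) = sqrt(2t/pi)
= sqrt(2*2.0300/pi)
= sqrt(1.2923)
= 1.1368

1.1368


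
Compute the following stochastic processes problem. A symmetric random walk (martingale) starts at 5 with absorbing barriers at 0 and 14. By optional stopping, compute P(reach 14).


By optional stopping theorem: E(M at tau) = M(0) = 5
P(hit 14)*14 + P(hit 0)*0 = 5
P(hit 14) = (5 - 0)/(14 - 0) = 5/14 = 0.3571

0.3571


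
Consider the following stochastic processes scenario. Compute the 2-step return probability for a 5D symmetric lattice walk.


P(return in 2 steps) = P(reverse first step) = 1/(2d)
= 1/10
= 0.1000

0.1000


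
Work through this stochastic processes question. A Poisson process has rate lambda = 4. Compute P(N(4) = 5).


P(N(t)=k) = (lambda*t)^k * exp(-lambda*t) / k!
lambda*t = 16
= 16^5 * exp(-16) / 5!
= 1048576 * 1.1254e-07 / 120
= 9.8335e-04

9.8335e-04


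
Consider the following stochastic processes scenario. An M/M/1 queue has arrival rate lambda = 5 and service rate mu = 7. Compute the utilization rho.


rho = lambda/mu
= 5/7
= 0.7143

0.7143


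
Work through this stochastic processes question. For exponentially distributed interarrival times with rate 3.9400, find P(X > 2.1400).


P(X > t) = exp(-lambda * t)
= exp(-3.9400 * 2.1400)
= exp(-8.4316) = 2.1787e-04

2.1787e-04


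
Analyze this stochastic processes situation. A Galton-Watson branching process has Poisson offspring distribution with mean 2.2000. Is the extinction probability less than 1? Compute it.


Since mu = 2.2000 > 1, extinction prob q < 1.
Solve s = exp(mu*(s-1)) iteratively.
q = 0.1563

0.1563


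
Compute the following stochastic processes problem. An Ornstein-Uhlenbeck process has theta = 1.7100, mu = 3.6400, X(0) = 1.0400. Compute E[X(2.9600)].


E[X(t)] = mu + (X(0) - mu)*exp(-theta*t)
= 3.6400 + (1.0400 - 3.6400)*exp(-1.7100*2.9600)
= 3.6400 + -2.6000 * 0.0063
= 3.6235

3.6235


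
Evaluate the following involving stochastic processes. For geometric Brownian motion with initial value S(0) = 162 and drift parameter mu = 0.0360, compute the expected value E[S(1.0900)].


E[S(t)] = S(0) * exp(mu * t)
= 162 * exp(0.0360 * 1.0900)
= 162 * 1.0400
= 168.4832

168.4832


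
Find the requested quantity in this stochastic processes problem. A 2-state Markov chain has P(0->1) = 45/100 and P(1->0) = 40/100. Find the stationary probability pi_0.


Stationary distribution: pi_0 = p10/(p01+p10), pi_1 = p01/(p01+p10)
p01 = 0.4500, p10 = 0.4000
pi_0 = 0.4706

0.4706


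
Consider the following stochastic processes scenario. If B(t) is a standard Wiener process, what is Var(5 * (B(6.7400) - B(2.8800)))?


Var(alpha*(B(t)-B(s))) = alpha^2 * (t-s)
= 5^2 * (6.7400 - 2.8800)
= 25 * 3.8600
= 96.5000

96.5000


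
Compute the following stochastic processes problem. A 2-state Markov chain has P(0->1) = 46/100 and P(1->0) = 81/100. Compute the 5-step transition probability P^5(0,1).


Computing P^5 by matrix multiplication.
P = [[0.5400, 0.4600], [0.8100, 0.1900]]
After raising P to the power 5:
P^5(0,1) = 0.3627

0.3627


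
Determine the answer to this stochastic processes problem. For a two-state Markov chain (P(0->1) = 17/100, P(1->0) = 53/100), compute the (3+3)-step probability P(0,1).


P^6 = P^3 * P^3
Computing via matrix multiplication of the transition matrix.
Entry (0,1) of P^6 = 0.2427

0.2427


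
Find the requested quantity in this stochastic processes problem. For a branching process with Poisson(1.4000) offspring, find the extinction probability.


Since mu = 1.4000 > 1, extinction prob q < 1.
Solve s = exp(mu*(s-1)) iteratively.
q = 0.4890

0.4890


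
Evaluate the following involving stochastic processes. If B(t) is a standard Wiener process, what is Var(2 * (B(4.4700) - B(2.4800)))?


Var(alpha*(B(t)-B(s))) = alpha^2 * (t-s)
= 2^2 * (4.4700 - 2.4800)
= 4 * 1.9900
= 7.9600

7.9600


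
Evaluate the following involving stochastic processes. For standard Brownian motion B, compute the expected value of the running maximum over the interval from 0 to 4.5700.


E(max B(s)) = sqrt(2t/pi)
= sqrt(2*4.5700/pi)
= sqrt(2.9094)
= 1.7057

1.7057


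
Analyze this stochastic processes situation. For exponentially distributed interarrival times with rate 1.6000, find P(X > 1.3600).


P(X > t) = exp(-lambda * t)
= exp(-1.6000 * 1.3600)
= exp(-2.1760) = 0.1135

0.1135


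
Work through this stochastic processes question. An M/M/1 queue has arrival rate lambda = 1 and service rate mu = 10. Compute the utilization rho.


rho = lambda/mu
= 1/10
= 0.1000

0.1000


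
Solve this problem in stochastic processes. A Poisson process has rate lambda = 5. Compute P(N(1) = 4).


P(N(t)=k) = (lambda*t)^k * exp(-lambda*t) / k!
lambda*t = 5
= 5^4 * exp(-5) / 4!
= 625 * 0.0067 / 24
= 0.1755

0.1755


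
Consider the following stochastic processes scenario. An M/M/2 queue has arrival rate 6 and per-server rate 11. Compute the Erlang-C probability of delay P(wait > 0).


a = lambda/mu = 0.5455
rho = a/c = 0.2727
Erlang-C formula applied:
C(c,a) = 0.1169

0.1169


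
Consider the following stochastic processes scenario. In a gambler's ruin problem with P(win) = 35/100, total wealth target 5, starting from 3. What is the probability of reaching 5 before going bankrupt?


Gambler's ruin formula:
r = q/p = 0.6500/0.3500 = 1.8571
P(win) = (1 - r^i)/(1 - r^N)
= (1 - 1.8571^3)/(1 - 1.8571^5)
= 0.2563

0.2563


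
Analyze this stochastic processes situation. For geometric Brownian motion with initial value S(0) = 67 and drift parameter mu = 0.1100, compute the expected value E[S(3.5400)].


E[S(t)] = S(0) * exp(mu * t)
= 67 * exp(0.1100 * 3.5400)
= 67 * 1.4761
= 98.8984

98.8984


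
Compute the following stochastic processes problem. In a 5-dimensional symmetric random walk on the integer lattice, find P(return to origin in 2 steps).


P(return in 2 steps) = P(reverse first step) = 1/(2d)
= 1/10
= 0.1000

0.1000


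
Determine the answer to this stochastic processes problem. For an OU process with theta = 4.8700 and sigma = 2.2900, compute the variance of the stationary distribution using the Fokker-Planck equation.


Stationary variance = sigma^2 / (2*theta)
= 2.2900^2 / (2*4.8700)
= 5.2441 / 9.7400
= 0.5384

0.5384


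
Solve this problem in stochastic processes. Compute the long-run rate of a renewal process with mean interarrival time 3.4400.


Long-run renewal rate = 1/E(X)
= 1/3.4400
= 0.2907

0.2907


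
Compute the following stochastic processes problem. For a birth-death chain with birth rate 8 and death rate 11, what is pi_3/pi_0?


For birth-death process, pi_n/pi_0 = (lambda/mu)^n
= (8/11)^3
= 0.3847

0.3847


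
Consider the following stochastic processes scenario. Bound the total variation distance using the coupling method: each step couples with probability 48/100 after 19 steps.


TV distance bound <= (1-delta)^n
= (1 - 0.4800)^19
= 0.5200^19
= 4.0185e-06

4.0185e-06


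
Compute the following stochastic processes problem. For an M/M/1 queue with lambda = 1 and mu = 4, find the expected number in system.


rho = 1/4 = 0.2500
L = rho/(1-rho)
= 0.2500/0.7500
= 0.3333

0.3333


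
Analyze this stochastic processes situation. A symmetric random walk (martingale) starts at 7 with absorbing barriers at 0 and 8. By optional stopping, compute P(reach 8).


By optional stopping theorem: E(M at tau) = M(0) = 7
P(hit 8)*8 + P(hit 0)*0 = 7
P(hit 8) = (7 - 0)/(8 - 0) = 7/8 = 0.8750

0.8750


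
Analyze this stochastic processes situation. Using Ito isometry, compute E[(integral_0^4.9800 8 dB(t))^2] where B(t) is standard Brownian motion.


By Ito isometry: E[(int f dB)^2] = int f^2 dt
= 8^2 * 4.9800
= 64 * 4.9800 = 318.7200

318.7200


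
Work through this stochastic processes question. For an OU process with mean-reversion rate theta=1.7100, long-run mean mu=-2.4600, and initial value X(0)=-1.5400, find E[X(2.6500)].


E[X(t)] = mu + (X(0) - mu)*exp(-theta*t)
= -2.4600 + (-1.5400 - -2.4600)*exp(-1.7100*2.6500)
= -2.4600 + 0.9200 * 0.0108
= -2.4501

-2.4501


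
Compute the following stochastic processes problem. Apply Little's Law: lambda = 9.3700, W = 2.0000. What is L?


Little's Law: L = lambda * W
= 9.3700 * 2.0000
= 18.7400

18.7400


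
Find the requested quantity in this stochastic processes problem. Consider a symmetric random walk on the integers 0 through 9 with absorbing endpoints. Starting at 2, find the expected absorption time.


For symmetric RW on 0,...,N with absorbing barriers, E(i) = i*(N-i)
E(2) = 2 * 7 = 14

14


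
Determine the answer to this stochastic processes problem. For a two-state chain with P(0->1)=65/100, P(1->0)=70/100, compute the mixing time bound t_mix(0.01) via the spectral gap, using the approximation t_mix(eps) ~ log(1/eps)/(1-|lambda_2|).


lambda_2 = |1 - p01 - p10| = |1 - 0.6500 - 0.7000| = 0.3500
t_mix ~ log(1/eps)/(1 - |lambda_2|)
= log(100)/(1 - 0.3500) = 4.6052/0.6500
= 7.0849

7.0849


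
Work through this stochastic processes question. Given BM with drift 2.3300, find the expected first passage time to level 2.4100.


Expected first passage time = a/mu
= 2.4100/2.3300
= 1.0343

1.0343


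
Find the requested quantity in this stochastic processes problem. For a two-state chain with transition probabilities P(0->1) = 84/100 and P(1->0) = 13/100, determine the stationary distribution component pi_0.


Stationary distribution: pi_0 = p10/(p01+p10), pi_1 = p01/(p01+p10)
p01 = 0.8400, p10 = 0.1300
pi_0 = 0.1340

0.1340


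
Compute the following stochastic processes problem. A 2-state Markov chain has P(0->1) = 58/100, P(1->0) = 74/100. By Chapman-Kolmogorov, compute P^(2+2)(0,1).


P^4 = P^2 * P^2
Computing via matrix multiplication of the transition matrix.
Entry (0,1) of P^4 = 0.4348

0.4348


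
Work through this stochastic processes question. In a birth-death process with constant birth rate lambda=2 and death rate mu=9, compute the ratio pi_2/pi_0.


For birth-death process, pi_n/pi_0 = (lambda/mu)^n
= (2/9)^2
= 0.0494

0.0494


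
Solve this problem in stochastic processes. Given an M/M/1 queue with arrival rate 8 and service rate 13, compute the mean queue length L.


rho = 8/13 = 0.6154
L = rho/(1-rho)
= 0.6154/0.3846
= 1.6000

1.6000


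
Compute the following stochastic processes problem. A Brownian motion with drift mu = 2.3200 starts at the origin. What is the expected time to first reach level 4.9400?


Expected first passage time = a/mu
= 4.9400/2.3200
= 2.1293

2.1293


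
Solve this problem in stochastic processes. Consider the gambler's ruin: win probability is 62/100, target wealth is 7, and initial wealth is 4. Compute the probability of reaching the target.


Gambler's ruin formula:
r = q/p = 0.3800/0.6200 = 0.6129
P(win) = (1 - r^i)/(1 - r^N)
= (1 - 0.6129^4)/(1 - 0.6129^7)
= 0.8877

0.8877


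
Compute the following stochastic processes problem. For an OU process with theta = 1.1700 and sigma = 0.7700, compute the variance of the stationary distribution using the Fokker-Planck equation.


Stationary variance = sigma^2 / (2*theta)
= 0.7700^2 / (2*1.1700)
= 0.5929 / 2.3400
= 0.2534

0.2534


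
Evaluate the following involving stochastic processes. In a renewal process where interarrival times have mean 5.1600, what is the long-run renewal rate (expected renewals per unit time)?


Long-run renewal rate = 1/E(X)
= 1/5.1600
= 0.1938

0.1938
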